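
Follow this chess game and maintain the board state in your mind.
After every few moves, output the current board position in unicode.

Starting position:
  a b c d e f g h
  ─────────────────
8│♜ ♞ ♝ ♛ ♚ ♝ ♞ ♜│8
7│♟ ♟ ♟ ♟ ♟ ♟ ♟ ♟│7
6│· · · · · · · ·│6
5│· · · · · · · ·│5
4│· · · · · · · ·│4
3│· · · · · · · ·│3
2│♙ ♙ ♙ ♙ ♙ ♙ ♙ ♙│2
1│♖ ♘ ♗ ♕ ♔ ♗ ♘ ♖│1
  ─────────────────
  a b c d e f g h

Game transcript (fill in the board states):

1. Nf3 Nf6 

  a b c d e f g h
  ─────────────────
8│♜ ♞ ♝ ♛ ♚ ♝ · ♜│8
7│♟ ♟ ♟ ♟ ♟ ♟ ♟ ♟│7
6│· · · · · ♞ · ·│6
5│· · · · · · · ·│5
4│· · · · · · · ·│4
3│· · · · · ♘ · ·│3
2│♙ ♙ ♙ ♙ ♙ ♙ ♙ ♙│2
1│♖ ♘ ♗ ♕ ♔ ♗ · ♖│1
  ─────────────────
  a b c d e f g h

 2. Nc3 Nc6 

  a b c d e f g h
  ─────────────────
8│♜ · ♝ ♛ ♚ ♝ · ♜│8
7│♟ ♟ ♟ ♟ ♟ ♟ ♟ ♟│7
6│· · ♞ · · ♞ · ·│6
5│· · · · · · · ·│5
4│· · · · · · · ·│4
3│· · ♘ · · ♘ · ·│3
2│♙ ♙ ♙ ♙ ♙ ♙ ♙ ♙│2
1│♖ · ♗ ♕ ♔ ♗ · ♖│1
  ─────────────────
  a b c d e f g h

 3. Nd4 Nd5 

  a b c d e f g h
  ─────────────────
8│♜ · ♝ ♛ ♚ ♝ · ♜│8
7│♟ ♟ ♟ ♟ ♟ ♟ ♟ ♟│7
6│· · ♞ · · · · ·│6
5│· · · ♞ · · · ·│5
4│· · · ♘ · · · ·│4
3│· · ♘ · · · · ·│3
2│♙ ♙ ♙ ♙ ♙ ♙ ♙ ♙│2
1│♖ · ♗ ♕ ♔ ♗ · ♖│1
  ─────────────────
  a b c d e f g h

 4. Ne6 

  a b c d e f g h
  ─────────────────
8│♜ · ♝ ♛ ♚ ♝ · ♜│8
7│♟ ♟ ♟ ♟ ♟ ♟ ♟ ♟│7
6│· · ♞ · ♘ · · ·│6
5│· · · ♞ · · · ·│5
4│· · · · · · · ·│4
3│· · ♘ · · · · ·│3
2│♙ ♙ ♙ ♙ ♙ ♙ ♙ ♙│2
1│♖ · ♗ ♕ ♔ ♗ · ♖│1
  ─────────────────
  a b c d e f g h


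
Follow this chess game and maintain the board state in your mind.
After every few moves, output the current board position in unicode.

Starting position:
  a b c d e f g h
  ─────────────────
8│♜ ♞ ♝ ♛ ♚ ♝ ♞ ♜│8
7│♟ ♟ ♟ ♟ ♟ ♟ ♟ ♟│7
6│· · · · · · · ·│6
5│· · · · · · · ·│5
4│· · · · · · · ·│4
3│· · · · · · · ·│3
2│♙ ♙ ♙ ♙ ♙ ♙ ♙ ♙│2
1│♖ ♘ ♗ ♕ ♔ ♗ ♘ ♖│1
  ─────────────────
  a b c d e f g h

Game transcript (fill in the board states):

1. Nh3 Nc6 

  a b c d e f g h
  ─────────────────
8│♜ · ♝ ♛ ♚ ♝ ♞ ♜│8
7│♟ ♟ ♟ ♟ ♟ ♟ ♟ ♟│7
6│· · ♞ · · · · ·│6
5│· · · · · · · ·│5
4│· · · · · · · ·│4
3│· · · · · · · ♘│3
2│♙ ♙ ♙ ♙ ♙ ♙ ♙ ♙│2
1│♖ ♘ ♗ ♕ ♔ ♗ · ♖│1
  ─────────────────
  a b c d e f g h

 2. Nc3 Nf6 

  a b c d e f g h
  ─────────────────
8│♜ · ♝ ♛ ♚ ♝ · ♜│8
7│♟ ♟ ♟ ♟ ♟ ♟ ♟ ♟│7
6│· · ♞ · · ♞ · ·│6
5│· · · · · · · ·│5
4│· · · · · · · ·│4
3│· · ♘ · · · · ♘│3
2│♙ ♙ ♙ ♙ ♙ ♙ ♙ ♙│2
1│♖ · ♗ ♕ ♔ ♗ · ♖│1
  ─────────────────
  a b c d e f g h

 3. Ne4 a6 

  a b c d e f g h
  ─────────────────
8│♜ · ♝ ♛ ♚ ♝ · ♜│8
7│· ♟ ♟ ♟ ♟ ♟ ♟ ♟│7
6│♟ · ♞ · · ♞ · ·│6
5│· · · · · · · ·│5
4│· · · · ♘ · · ·│4
3│· · · · · · · ♘│3
2│♙ ♙ ♙ ♙ ♙ ♙ ♙ ♙│2
1│♖ · ♗ ♕ ♔ ♗ · ♖│1
  ─────────────────
  a b c d e f g h

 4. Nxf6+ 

  a b c d e f g h
  ─────────────────
8│♜ · ♝ ♛ ♚ ♝ · ♜│8
7│· ♟ ♟ ♟ ♟ ♟ ♟ ♟│7
6│♟ · ♞ · · ♘ · ·│6
5│· · · · · · · ·│5
4│· · · · · · · ·│4
3│· · · · · · · ♘│3
2│♙ ♙ ♙ ♙ ♙ ♙ ♙ ♙│2
1│♖ · ♗ ♕ ♔ ♗ · ♖│1
  ─────────────────
  a b c d e f g h


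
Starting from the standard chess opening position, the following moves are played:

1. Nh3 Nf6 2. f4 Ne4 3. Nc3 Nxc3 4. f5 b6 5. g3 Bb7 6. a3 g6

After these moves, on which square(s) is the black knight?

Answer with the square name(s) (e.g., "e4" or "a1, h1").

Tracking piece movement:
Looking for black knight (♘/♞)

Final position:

  a b c d e f g h
  ─────────────────
8│♜ ♞ · ♛ ♚ ♝ · ♜│8
7│♟ ♝ ♟ ♟ ♟ ♟ · ♟│7
6│· ♟ · · · · ♟ ·│6
5│· · · · · ♙ · ·│5
4│· · · · · · · ·│4
3│♙ · ♞ · · · ♙ ♘│3
2│· ♙ ♙ ♙ ♙ · · ♙│2
1│♖ · ♗ ♕ ♔ ♗ · ♖│1
  ─────────────────
  a b c d e f g h


b8, c3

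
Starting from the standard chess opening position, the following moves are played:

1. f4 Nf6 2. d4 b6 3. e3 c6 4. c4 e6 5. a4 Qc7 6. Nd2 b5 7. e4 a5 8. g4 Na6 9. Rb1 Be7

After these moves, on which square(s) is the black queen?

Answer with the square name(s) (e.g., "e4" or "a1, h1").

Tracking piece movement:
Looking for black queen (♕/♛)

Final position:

  a b c d e f g h
  ─────────────────
8│♜ · ♝ · ♚ · · ♜│8
7│· · ♛ ♟ ♝ ♟ ♟ ♟│7
6│♞ · ♟ · ♟ ♞ · ·│6
5│♟ ♟ · · · · · ·│5
4│♙ · ♙ ♙ ♙ ♙ ♙ ·│4
3│· · · · · · · ·│3
2│· ♙ · ♘ · · · ♙│2
1│· ♖ ♗ ♕ ♔ ♗ ♘ ♖│1
  ─────────────────
  a b c d e f g h


c7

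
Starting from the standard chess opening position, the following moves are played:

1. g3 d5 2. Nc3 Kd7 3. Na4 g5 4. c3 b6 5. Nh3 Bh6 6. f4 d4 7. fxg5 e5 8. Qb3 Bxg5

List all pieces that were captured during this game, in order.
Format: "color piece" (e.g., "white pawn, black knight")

Tracking captures:
  fxg5: captured black pawn
  Bxg5: captured white pawn

black pawn, white pawn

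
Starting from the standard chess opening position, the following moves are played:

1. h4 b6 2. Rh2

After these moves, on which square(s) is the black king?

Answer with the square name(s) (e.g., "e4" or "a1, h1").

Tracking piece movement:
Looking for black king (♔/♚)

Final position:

  a b c d e f g h
  ─────────────────
8│♜ ♞ ♝ ♛ ♚ ♝ ♞ ♜│8
7│♟ · ♟ ♟ ♟ ♟ ♟ ♟│7
6│· ♟ · · · · · ·│6
5│· · · · · · · ·│5
4│· · · · · · · ♙│4
3│· · · · · · · ·│3
2│♙ ♙ ♙ ♙ ♙ ♙ ♙ ♖│2
1│♖ ♘ ♗ ♕ ♔ ♗ ♘ ·│1
  ─────────────────
  a b c d e f g h


e8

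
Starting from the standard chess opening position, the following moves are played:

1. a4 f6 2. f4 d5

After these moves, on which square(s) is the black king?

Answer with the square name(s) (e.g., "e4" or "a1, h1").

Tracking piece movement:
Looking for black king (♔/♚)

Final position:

  a b c d e f g h
  ─────────────────
8│♜ ♞ ♝ ♛ ♚ ♝ ♞ ♜│8
7│♟ ♟ ♟ · ♟ · ♟ ♟│7
6│· · · · · ♟ · ·│6
5│· · · ♟ · · · ·│5
4│♙ · · · · ♙ · ·│4
3│· · · · · · · ·│3
2│· ♙ ♙ ♙ ♙ · ♙ ♙│2
1│♖ ♘ ♗ ♕ ♔ ♗ ♘ ♖│1
  ─────────────────
  a b c d e f g h


e8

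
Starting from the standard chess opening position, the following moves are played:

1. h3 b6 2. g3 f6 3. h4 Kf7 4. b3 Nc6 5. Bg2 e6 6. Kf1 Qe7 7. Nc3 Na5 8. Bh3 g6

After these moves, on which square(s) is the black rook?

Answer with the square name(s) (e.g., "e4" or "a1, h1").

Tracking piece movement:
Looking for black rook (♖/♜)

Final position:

  a b c d e f g h
  ─────────────────
8│♜ · ♝ · · ♝ ♞ ♜│8
7│♟ · ♟ ♟ ♛ ♚ · ♟│7
6│· ♟ · · ♟ ♟ ♟ ·│6
5│♞ · · · · · · ·│5
4│· · · · · · · ♙│4
3│· ♙ ♘ · · · ♙ ♗│3
2│♙ · ♙ ♙ ♙ ♙ · ·│2
1│♖ · ♗ ♕ · ♔ ♘ ♖│1
  ─────────────────
  a b c d e f g h


a8, h8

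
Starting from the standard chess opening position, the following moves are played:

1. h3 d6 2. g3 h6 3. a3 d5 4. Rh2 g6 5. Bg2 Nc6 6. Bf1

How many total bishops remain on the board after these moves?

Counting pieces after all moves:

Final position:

  a b c d e f g h
  ─────────────────
8│♜ · ♝ ♛ ♚ ♝ ♞ ♜│8
7│♟ ♟ ♟ · ♟ ♟ · ·│7
6│· · ♞ · · · ♟ ♟│6
5│· · · ♟ · · · ·│5
4│· · · · · · · ·│4
3│♙ · · · · · ♙ ♙│3
2│· ♙ ♙ ♙ ♙ ♙ · ♖│2
1│♖ ♘ ♗ ♕ ♔ ♗ ♘ ·│1
  ─────────────────
  a b c d e f g h


4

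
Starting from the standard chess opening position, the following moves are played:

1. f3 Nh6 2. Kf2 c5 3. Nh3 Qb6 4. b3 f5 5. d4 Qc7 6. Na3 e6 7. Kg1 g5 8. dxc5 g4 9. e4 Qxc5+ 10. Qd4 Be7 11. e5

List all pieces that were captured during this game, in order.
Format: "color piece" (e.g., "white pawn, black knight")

Tracking captures:
  dxc5: captured black pawn
  Qxc5+: captured white pawn

black pawn, white pawn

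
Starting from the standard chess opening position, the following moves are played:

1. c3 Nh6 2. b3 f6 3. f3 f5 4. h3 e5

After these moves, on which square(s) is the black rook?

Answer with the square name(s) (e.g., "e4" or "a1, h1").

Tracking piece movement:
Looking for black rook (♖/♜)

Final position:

  a b c d e f g h
  ─────────────────
8│♜ ♞ ♝ ♛ ♚ ♝ · ♜│8
7│♟ ♟ ♟ ♟ · · ♟ ♟│7
6│· · · · · · · ♞│6
5│· · · · ♟ ♟ · ·│5
4│· · · · · · · ·│4
3│· ♙ ♙ · · ♙ · ♙│3
2│♙ · · ♙ ♙ · ♙ ·│2
1│♖ ♘ ♗ ♕ ♔ ♗ ♘ ♖│1
  ─────────────────
  a b c d e f g h


a8, h8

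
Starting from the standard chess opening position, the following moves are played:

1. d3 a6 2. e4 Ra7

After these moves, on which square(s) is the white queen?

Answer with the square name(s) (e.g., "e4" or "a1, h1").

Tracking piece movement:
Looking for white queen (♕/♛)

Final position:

  a b c d e f g h
  ─────────────────
8│· ♞ ♝ ♛ ♚ ♝ ♞ ♜│8
7│♜ ♟ ♟ ♟ ♟ ♟ ♟ ♟│7
6│♟ · · · · · · ·│6
5│· · · · · · · ·│5
4│· · · · ♙ · · ·│4
3│· · · ♙ · · · ·│3
2│♙ ♙ ♙ · · ♙ ♙ ♙│2
1│♖ ♘ ♗ ♕ ♔ ♗ ♘ ♖│1
  ─────────────────
  a b c d e f g h


d1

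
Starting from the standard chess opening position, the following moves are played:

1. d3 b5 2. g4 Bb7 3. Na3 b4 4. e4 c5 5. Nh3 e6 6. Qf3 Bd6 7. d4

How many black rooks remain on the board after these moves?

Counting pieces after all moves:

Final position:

  a b c d e f g h
  ─────────────────
8│♜ ♞ · ♛ ♚ · ♞ ♜│8
7│♟ ♝ · ♟ · ♟ ♟ ♟│7
6│· · · ♝ ♟ · · ·│6
5│· · ♟ · · · · ·│5
4│· ♟ · ♙ ♙ · ♙ ·│4
3│♘ · · · · ♕ · ♘│3
2│♙ ♙ ♙ · · ♙ · ♙│2
1│♖ · ♗ · ♔ ♗ · ♖│1
  ─────────────────
  a b c d e f g h


2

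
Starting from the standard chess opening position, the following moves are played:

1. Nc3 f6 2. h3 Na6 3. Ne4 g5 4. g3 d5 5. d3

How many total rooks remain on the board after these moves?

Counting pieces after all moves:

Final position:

  a b c d e f g h
  ─────────────────
8│♜ · ♝ ♛ ♚ ♝ ♞ ♜│8
7│♟ ♟ ♟ · ♟ · · ♟│7
6│♞ · · · · ♟ · ·│6
5│· · · ♟ · · ♟ ·│5
4│· · · · ♘ · · ·│4
3│· · · ♙ · · ♙ ♙│3
2│♙ ♙ ♙ · ♙ ♙ · ·│2
1│♖ · ♗ ♕ ♔ ♗ ♘ ♖│1
  ─────────────────
  a b c d e f g h


4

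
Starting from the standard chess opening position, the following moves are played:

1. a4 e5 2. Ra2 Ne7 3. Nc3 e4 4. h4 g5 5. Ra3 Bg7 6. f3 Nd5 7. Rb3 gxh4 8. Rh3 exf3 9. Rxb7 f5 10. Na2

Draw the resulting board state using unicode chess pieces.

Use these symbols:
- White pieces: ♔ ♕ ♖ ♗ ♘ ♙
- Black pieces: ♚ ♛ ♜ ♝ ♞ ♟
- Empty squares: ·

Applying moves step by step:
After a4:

♜ ♞ ♝ ♛ ♚ ♝ ♞ ♜
♟ ♟ ♟ ♟ ♟ ♟ ♟ ♟
· · · · · · · ·
· · · · · · · ·
♙ · · · · · · ·
· · · · · · · ·
· ♙ ♙ ♙ ♙ ♙ ♙ ♙
♖ ♘ ♗ ♕ ♔ ♗ ♘ ♖


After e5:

♜ ♞ ♝ ♛ ♚ ♝ ♞ ♜
♟ ♟ ♟ ♟ · ♟ ♟ ♟
· · · · · · · ·
· · · · ♟ · · ·
♙ · · · · · · ·
· · · · · · · ·
· ♙ ♙ ♙ ♙ ♙ ♙ ♙
♖ ♘ ♗ ♕ ♔ ♗ ♘ ♖


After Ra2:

♜ ♞ ♝ ♛ ♚ ♝ ♞ ♜
♟ ♟ ♟ ♟ · ♟ ♟ ♟
· · · · · · · ·
· · · · ♟ · · ·
♙ · · · · · · ·
· · · · · · · ·
♖ ♙ ♙ ♙ ♙ ♙ ♙ ♙
· ♘ ♗ ♕ ♔ ♗ ♘ ♖


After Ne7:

♜ ♞ ♝ ♛ ♚ ♝ · ♜
♟ ♟ ♟ ♟ ♞ ♟ ♟ ♟
· · · · · · · ·
· · · · ♟ · · ·
♙ · · · · · · ·
· · · · · · · ·
♖ ♙ ♙ ♙ ♙ ♙ ♙ ♙
· ♘ ♗ ♕ ♔ ♗ ♘ ♖


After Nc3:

♜ ♞ ♝ ♛ ♚ ♝ · ♜
♟ ♟ ♟ ♟ ♞ ♟ ♟ ♟
· · · · · · · ·
· · · · ♟ · · ·
♙ · · · · · · ·
· · ♘ · · · · ·
♖ ♙ ♙ ♙ ♙ ♙ ♙ ♙
· · ♗ ♕ ♔ ♗ ♘ ♖


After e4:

♜ ♞ ♝ ♛ ♚ ♝ · ♜
♟ ♟ ♟ ♟ ♞ ♟ ♟ ♟
· · · · · · · ·
· · · · · · · ·
♙ · · · ♟ · · ·
· · ♘ · · · · ·
♖ ♙ ♙ ♙ ♙ ♙ ♙ ♙
· · ♗ ♕ ♔ ♗ ♘ ♖


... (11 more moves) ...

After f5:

♜ ♞ ♝ ♛ ♚ · · ♜
♟ ♖ ♟ ♟ · · ♝ ♟
· · · · · · · ·
· · · ♞ · ♟ · ·
♙ · · · · · · ♟
· · ♘ · · ♟ · ♖
· ♙ ♙ ♙ ♙ · ♙ ·
· · ♗ ♕ ♔ ♗ ♘ ·


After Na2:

♜ ♞ ♝ ♛ ♚ · · ♜
♟ ♖ ♟ ♟ · · ♝ ♟
· · · · · · · ·
· · · ♞ · ♟ · ·
♙ · · · · · · ♟
· · · · · ♟ · ♖
♘ ♙ ♙ ♙ ♙ · ♙ ·
· · ♗ ♕ ♔ ♗ ♘ ·



  a b c d e f g h
  ─────────────────
8│♜ ♞ ♝ ♛ ♚ · · ♜│8
7│♟ ♖ ♟ ♟ · · ♝ ♟│7
6│· · · · · · · ·│6
5│· · · ♞ · ♟ · ·│5
4│♙ · · · · · · ♟│4
3│· · · · · ♟ · ♖│3
2│♘ ♙ ♙ ♙ ♙ · ♙ ·│2
1│· · ♗ ♕ ♔ ♗ ♘ ·│1
  ─────────────────
  a b c d e f g h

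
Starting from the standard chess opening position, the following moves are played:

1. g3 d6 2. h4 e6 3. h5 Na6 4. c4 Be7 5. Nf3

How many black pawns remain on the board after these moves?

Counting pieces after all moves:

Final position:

  a b c d e f g h
  ─────────────────
8│♜ · ♝ ♛ ♚ · ♞ ♜│8
7│♟ ♟ ♟ · ♝ ♟ ♟ ♟│7
6│♞ · · ♟ ♟ · · ·│6
5│· · · · · · · ♙│5
4│· · ♙ · · · · ·│4
3│· · · · · ♘ ♙ ·│3
2│♙ ♙ · ♙ ♙ ♙ · ·│2
1│♖ ♘ ♗ ♕ ♔ ♗ · ♖│1
  ─────────────────
  a b c d e f g h


8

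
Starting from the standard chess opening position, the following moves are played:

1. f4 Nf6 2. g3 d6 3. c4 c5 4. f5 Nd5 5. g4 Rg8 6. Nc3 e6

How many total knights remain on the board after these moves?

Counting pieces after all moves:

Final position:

  a b c d e f g h
  ─────────────────
8│♜ ♞ ♝ ♛ ♚ ♝ ♜ ·│8
7│♟ ♟ · · · ♟ ♟ ♟│7
6│· · · ♟ ♟ · · ·│6
5│· · ♟ ♞ · ♙ · ·│5
4│· · ♙ · · · ♙ ·│4
3│· · ♘ · · · · ·│3
2│♙ ♙ · ♙ ♙ · · ♙│2
1│♖ · ♗ ♕ ♔ ♗ ♘ ♖│1
  ─────────────────
  a b c d e f g h


4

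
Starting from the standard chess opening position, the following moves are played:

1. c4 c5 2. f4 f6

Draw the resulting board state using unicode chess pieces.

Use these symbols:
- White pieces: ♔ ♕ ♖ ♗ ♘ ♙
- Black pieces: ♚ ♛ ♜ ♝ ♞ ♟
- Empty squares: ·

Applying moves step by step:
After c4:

♜ ♞ ♝ ♛ ♚ ♝ ♞ ♜
♟ ♟ ♟ ♟ ♟ ♟ ♟ ♟
· · · · · · · ·
· · · · · · · ·
· · ♙ · · · · ·
· · · · · · · ·
♙ ♙ · ♙ ♙ ♙ ♙ ♙
♖ ♘ ♗ ♕ ♔ ♗ ♘ ♖


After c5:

♜ ♞ ♝ ♛ ♚ ♝ ♞ ♜
♟ ♟ · ♟ ♟ ♟ ♟ ♟
· · · · · · · ·
· · ♟ · · · · ·
· · ♙ · · · · ·
· · · · · · · ·
♙ ♙ · ♙ ♙ ♙ ♙ ♙
♖ ♘ ♗ ♕ ♔ ♗ ♘ ♖


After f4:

♜ ♞ ♝ ♛ ♚ ♝ ♞ ♜
♟ ♟ · ♟ ♟ ♟ ♟ ♟
· · · · · · · ·
· · ♟ · · · · ·
· · ♙ · · ♙ · ·
· · · · · · · ·
♙ ♙ · ♙ ♙ · ♙ ♙
♖ ♘ ♗ ♕ ♔ ♗ ♘ ♖


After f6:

♜ ♞ ♝ ♛ ♚ ♝ ♞ ♜
♟ ♟ · ♟ ♟ · ♟ ♟
· · · · · ♟ · ·
· · ♟ · · · · ·
· · ♙ · · ♙ · ·
· · · · · · · ·
♙ ♙ · ♙ ♙ · ♙ ♙
♖ ♘ ♗ ♕ ♔ ♗ ♘ ♖



  a b c d e f g h
  ─────────────────
8│♜ ♞ ♝ ♛ ♚ ♝ ♞ ♜│8
7│♟ ♟ · ♟ ♟ · ♟ ♟│7
6│· · · · · ♟ · ·│6
5│· · ♟ · · · · ·│5
4│· · ♙ · · ♙ · ·│4
3│· · · · · · · ·│3
2│♙ ♙ · ♙ ♙ · ♙ ♙│2
1│♖ ♘ ♗ ♕ ♔ ♗ ♘ ♖│1
  ─────────────────
  a b c d e f g h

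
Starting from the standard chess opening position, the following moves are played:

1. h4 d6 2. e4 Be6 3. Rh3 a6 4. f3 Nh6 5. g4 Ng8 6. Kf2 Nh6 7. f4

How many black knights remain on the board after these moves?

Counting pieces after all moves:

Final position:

  a b c d e f g h
  ─────────────────
8│♜ ♞ · ♛ ♚ ♝ · ♜│8
7│· ♟ ♟ · ♟ ♟ ♟ ♟│7
6│♟ · · ♟ ♝ · · ♞│6
5│· · · · · · · ·│5
4│· · · · ♙ ♙ ♙ ♙│4
3│· · · · · · · ♖│3
2│♙ ♙ ♙ ♙ · ♔ · ·│2
1│♖ ♘ ♗ ♕ · ♗ ♘ ·│1
  ─────────────────
  a b c d e f g h


2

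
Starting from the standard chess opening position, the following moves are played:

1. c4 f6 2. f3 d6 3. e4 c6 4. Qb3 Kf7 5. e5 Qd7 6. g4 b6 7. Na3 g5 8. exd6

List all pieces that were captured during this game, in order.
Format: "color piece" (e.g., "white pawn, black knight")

Tracking captures:
  exd6: captured black pawn

black pawn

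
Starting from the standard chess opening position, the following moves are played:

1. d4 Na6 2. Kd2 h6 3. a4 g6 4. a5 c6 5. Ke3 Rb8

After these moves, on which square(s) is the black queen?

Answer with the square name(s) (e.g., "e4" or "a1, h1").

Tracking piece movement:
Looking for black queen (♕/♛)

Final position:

  a b c d e f g h
  ─────────────────
8│· ♜ ♝ ♛ ♚ ♝ ♞ ♜│8
7│♟ ♟ · ♟ ♟ ♟ · ·│7
6│♞ · ♟ · · · ♟ ♟│6
5│♙ · · · · · · ·│5
4│· · · ♙ · · · ·│4
3│· · · · ♔ · · ·│3
2│· ♙ ♙ · ♙ ♙ ♙ ♙│2
1│♖ ♘ ♗ ♕ · ♗ ♘ ♖│1
  ─────────────────
  a b c d e f g h


d8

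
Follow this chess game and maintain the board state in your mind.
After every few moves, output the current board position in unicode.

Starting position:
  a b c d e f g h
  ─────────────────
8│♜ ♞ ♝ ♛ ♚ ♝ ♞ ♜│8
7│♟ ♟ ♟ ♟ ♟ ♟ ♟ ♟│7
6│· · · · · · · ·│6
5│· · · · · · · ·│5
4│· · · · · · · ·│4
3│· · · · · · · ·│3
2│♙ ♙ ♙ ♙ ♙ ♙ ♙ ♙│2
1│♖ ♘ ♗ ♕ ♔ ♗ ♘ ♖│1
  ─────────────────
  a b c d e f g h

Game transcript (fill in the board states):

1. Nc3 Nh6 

  a b c d e f g h
  ─────────────────
8│♜ ♞ ♝ ♛ ♚ ♝ · ♜│8
7│♟ ♟ ♟ ♟ ♟ ♟ ♟ ♟│7
6│· · · · · · · ♞│6
5│· · · · · · · ·│5
4│· · · · · · · ·│4
3│· · ♘ · · · · ·│3
2│♙ ♙ ♙ ♙ ♙ ♙ ♙ ♙│2
1│♖ · ♗ ♕ ♔ ♗ ♘ ♖│1
  ─────────────────
  a b c d e f g h

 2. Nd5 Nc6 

  a b c d e f g h
  ─────────────────
8│♜ · ♝ ♛ ♚ ♝ · ♜│8
7│♟ ♟ ♟ ♟ ♟ ♟ ♟ ♟│7
6│· · ♞ · · · · ♞│6
5│· · · ♘ · · · ·│5
4│· · · · · · · ·│4
3│· · · · · · · ·│3
2│♙ ♙ ♙ ♙ ♙ ♙ ♙ ♙│2
1│♖ · ♗ ♕ ♔ ♗ ♘ ♖│1
  ─────────────────
  a b c d e f g h

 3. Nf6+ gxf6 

  a b c d e f g h
  ─────────────────
8│♜ · ♝ ♛ ♚ ♝ · ♜│8
7│♟ ♟ ♟ ♟ ♟ ♟ · ♟│7
6│· · ♞ · · ♟ · ♞│6
5│· · · · · · · ·│5
4│· · · · · · · ·│4
3│· · · · · · · ·│3
2│♙ ♙ ♙ ♙ ♙ ♙ ♙ ♙│2
1│♖ · ♗ ♕ ♔ ♗ ♘ ♖│1
  ─────────────────
  a b c d e f g h

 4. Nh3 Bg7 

  a b c d e f g h
  ─────────────────
8│♜ · ♝ ♛ ♚ · · ♜│8
7│♟ ♟ ♟ ♟ ♟ ♟ ♝ ♟│7
6│· · ♞ · · ♟ · ♞│6
5│· · · · · · · ·│5
4│· · · · · · · ·│4
3│· · · · · · · ♘│3
2│♙ ♙ ♙ ♙ ♙ ♙ ♙ ♙│2
1│♖ · ♗ ♕ ♔ ♗ · ♖│1
  ─────────────────
  a b c d e f g h

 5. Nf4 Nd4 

  a b c d e f g h
  ─────────────────
8│♜ · ♝ ♛ ♚ · · ♜│8
7│♟ ♟ ♟ ♟ ♟ ♟ ♝ ♟│7
6│· · · · · ♟ · ♞│6
5│· · · · · · · ·│5
4│· · · ♞ · ♘ · ·│4
3│· · · · · · · ·│3
2│♙ ♙ ♙ ♙ ♙ ♙ ♙ ♙│2
1│♖ · ♗ ♕ ♔ ♗ · ♖│1
  ─────────────────
  a b c d e f g h



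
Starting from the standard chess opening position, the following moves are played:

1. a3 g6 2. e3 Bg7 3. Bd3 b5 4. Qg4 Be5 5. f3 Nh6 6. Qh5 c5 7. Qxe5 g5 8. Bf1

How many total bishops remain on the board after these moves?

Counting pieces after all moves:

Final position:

  a b c d e f g h
  ─────────────────
8│♜ ♞ ♝ ♛ ♚ · · ♜│8
7│♟ · · ♟ ♟ ♟ · ♟│7
6│· · · · · · · ♞│6
5│· ♟ ♟ · ♕ · ♟ ·│5
4│· · · · · · · ·│4
3│♙ · · · ♙ ♙ · ·│3
2│· ♙ ♙ ♙ · · ♙ ♙│2
1│♖ ♘ ♗ · ♔ ♗ ♘ ♖│1
  ─────────────────
  a b c d e f g h


3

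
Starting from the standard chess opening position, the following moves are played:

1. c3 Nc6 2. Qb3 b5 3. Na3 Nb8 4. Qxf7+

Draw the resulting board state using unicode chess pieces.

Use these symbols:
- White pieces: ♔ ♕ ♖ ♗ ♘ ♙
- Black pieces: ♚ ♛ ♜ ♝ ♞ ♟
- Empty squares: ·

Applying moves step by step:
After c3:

♜ ♞ ♝ ♛ ♚ ♝ ♞ ♜
♟ ♟ ♟ ♟ ♟ ♟ ♟ ♟
· · · · · · · ·
· · · · · · · ·
· · · · · · · ·
· · ♙ · · · · ·
♙ ♙ · ♙ ♙ ♙ ♙ ♙
♖ ♘ ♗ ♕ ♔ ♗ ♘ ♖


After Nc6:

♜ · ♝ ♛ ♚ ♝ ♞ ♜
♟ ♟ ♟ ♟ ♟ ♟ ♟ ♟
· · ♞ · · · · ·
· · · · · · · ·
· · · · · · · ·
· · ♙ · · · · ·
♙ ♙ · ♙ ♙ ♙ ♙ ♙
♖ ♘ ♗ ♕ ♔ ♗ ♘ ♖


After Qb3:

♜ · ♝ ♛ ♚ ♝ ♞ ♜
♟ ♟ ♟ ♟ ♟ ♟ ♟ ♟
· · ♞ · · · · ·
· · · · · · · ·
· · · · · · · ·
· ♕ ♙ · · · · ·
♙ ♙ · ♙ ♙ ♙ ♙ ♙
♖ ♘ ♗ · ♔ ♗ ♘ ♖


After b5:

♜ · ♝ ♛ ♚ ♝ ♞ ♜
♟ · ♟ ♟ ♟ ♟ ♟ ♟
· · ♞ · · · · ·
· ♟ · · · · · ·
· · · · · · · ·
· ♕ ♙ · · · · ·
♙ ♙ · ♙ ♙ ♙ ♙ ♙
♖ ♘ ♗ · ♔ ♗ ♘ ♖


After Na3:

♜ · ♝ ♛ ♚ ♝ ♞ ♜
♟ · ♟ ♟ ♟ ♟ ♟ ♟
· · ♞ · · · · ·
· ♟ · · · · · ·
· · · · · · · ·
♘ ♕ ♙ · · · · ·
♙ ♙ · ♙ ♙ ♙ ♙ ♙
♖ · ♗ · ♔ ♗ ♘ ♖


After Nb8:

♜ ♞ ♝ ♛ ♚ ♝ ♞ ♜
♟ · ♟ ♟ ♟ ♟ ♟ ♟
· · · · · · · ·
· ♟ · · · · · ·
· · · · · · · ·
♘ ♕ ♙ · · · · ·
♙ ♙ · ♙ ♙ ♙ ♙ ♙
♖ · ♗ · ♔ ♗ ♘ ♖


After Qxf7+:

♜ ♞ ♝ ♛ ♚ ♝ ♞ ♜
♟ · ♟ ♟ ♟ ♕ ♟ ♟
· · · · · · · ·
· ♟ · · · · · ·
· · · · · · · ·
♘ · ♙ · · · · ·
♙ ♙ · ♙ ♙ ♙ ♙ ♙
♖ · ♗ · ♔ ♗ ♘ ♖



  a b c d e f g h
  ─────────────────
8│♜ ♞ ♝ ♛ ♚ ♝ ♞ ♜│8
7│♟ · ♟ ♟ ♟ ♕ ♟ ♟│7
6│· · · · · · · ·│6
5│· ♟ · · · · · ·│5
4│· · · · · · · ·│4
3│♘ · ♙ · · · · ·│3
2│♙ ♙ · ♙ ♙ ♙ ♙ ♙│2
1│♖ · ♗ · ♔ ♗ ♘ ♖│1
  ─────────────────
  a b c d e f g h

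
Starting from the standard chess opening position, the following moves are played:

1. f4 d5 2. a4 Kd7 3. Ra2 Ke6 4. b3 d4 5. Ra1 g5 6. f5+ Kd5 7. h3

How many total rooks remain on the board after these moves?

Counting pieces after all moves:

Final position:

  a b c d e f g h
  ─────────────────
8│♜ ♞ ♝ ♛ · ♝ ♞ ♜│8
7│♟ ♟ ♟ · ♟ ♟ · ♟│7
6│· · · · · · · ·│6
5│· · · ♚ · ♙ ♟ ·│5
4│♙ · · ♟ · · · ·│4
3│· ♙ · · · · · ♙│3
2│· · ♙ ♙ ♙ · ♙ ·│2
1│♖ ♘ ♗ ♕ ♔ ♗ ♘ ♖│1
  ─────────────────
  a b c d e f g h


4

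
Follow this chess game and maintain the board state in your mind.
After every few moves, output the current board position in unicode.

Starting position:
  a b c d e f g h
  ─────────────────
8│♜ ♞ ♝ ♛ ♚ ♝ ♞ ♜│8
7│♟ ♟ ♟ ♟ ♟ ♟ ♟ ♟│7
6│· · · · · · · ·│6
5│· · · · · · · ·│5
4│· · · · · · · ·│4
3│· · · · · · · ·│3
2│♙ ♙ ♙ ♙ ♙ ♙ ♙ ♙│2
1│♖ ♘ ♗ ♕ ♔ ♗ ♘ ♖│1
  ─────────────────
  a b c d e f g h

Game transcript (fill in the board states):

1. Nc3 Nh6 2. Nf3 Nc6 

  a b c d e f g h
  ─────────────────
8│♜ · ♝ ♛ ♚ ♝ · ♜│8
7│♟ ♟ ♟ ♟ ♟ ♟ ♟ ♟│7
6│· · ♞ · · · · ♞│6
5│· · · · · · · ·│5
4│· · · · · · · ·│4
3│· · ♘ · · ♘ · ·│3
2│♙ ♙ ♙ ♙ ♙ ♙ ♙ ♙│2
1│♖ · ♗ ♕ ♔ ♗ · ♖│1
  ─────────────────
  a b c d e f g h

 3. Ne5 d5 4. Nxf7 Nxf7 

  a b c d e f g h
  ─────────────────
8│♜ · ♝ ♛ ♚ ♝ · ♜│8
7│♟ ♟ ♟ · ♟ ♞ ♟ ♟│7
6│· · ♞ · · · · ·│6
5│· · · ♟ · · · ·│5
4│· · · · · · · ·│4
3│· · ♘ · · · · ·│3
2│♙ ♙ ♙ ♙ ♙ ♙ ♙ ♙│2
1│♖ · ♗ ♕ ♔ ♗ · ♖│1
  ─────────────────
  a b c d e f g h

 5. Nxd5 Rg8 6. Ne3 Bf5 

  a b c d e f g h
  ─────────────────
8│♜ · · ♛ ♚ ♝ ♜ ·│8
7│♟ ♟ ♟ · ♟ ♞ ♟ ♟│7
6│· · ♞ · · · · ·│6
5│· · · · · ♝ · ·│5
4│· · · · · · · ·│4
3│· · · · ♘ · · ·│3
2│♙ ♙ ♙ ♙ ♙ ♙ ♙ ♙│2
1│♖ · ♗ ♕ ♔ ♗ · ♖│1
  ─────────────────
  a b c d e f g h

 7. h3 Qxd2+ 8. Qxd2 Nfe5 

  a b c d e f g h
  ─────────────────
8│♜ · · · ♚ ♝ ♜ ·│8
7│♟ ♟ ♟ · ♟ · ♟ ♟│7
6│· · ♞ · · · · ·│6
5│· · · · ♞ ♝ · ·│5
4│· · · · · · · ·│4
3│· · · · ♘ · · ♙│3
2│♙ ♙ ♙ ♕ ♙ ♙ ♙ ·│2
1│♖ · ♗ · ♔ ♗ · ♖│1
  ─────────────────
  a b c d e f g h

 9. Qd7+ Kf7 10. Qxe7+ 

  a b c d e f g h
  ─────────────────
8│♜ · · · · ♝ ♜ ·│8
7│♟ ♟ ♟ · ♕ ♚ ♟ ♟│7
6│· · ♞ · · · · ·│6
5│· · · · ♞ ♝ · ·│5
4│· · · · · · · ·│4
3│· · · · ♘ · · ♙│3
2│♙ ♙ ♙ · ♙ ♙ ♙ ·│2
1│♖ · ♗ · ♔ ♗ · ♖│1
  ─────────────────
  a b c d e f g h


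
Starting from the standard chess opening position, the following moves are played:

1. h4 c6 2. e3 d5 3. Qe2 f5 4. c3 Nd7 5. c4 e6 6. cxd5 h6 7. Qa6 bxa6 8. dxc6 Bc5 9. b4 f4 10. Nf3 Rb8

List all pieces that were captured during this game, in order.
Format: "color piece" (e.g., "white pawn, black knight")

Tracking captures:
  cxd5: captured black pawn
  bxa6: captured white queen
  dxc6: captured black pawn

black pawn, white queen, black pawn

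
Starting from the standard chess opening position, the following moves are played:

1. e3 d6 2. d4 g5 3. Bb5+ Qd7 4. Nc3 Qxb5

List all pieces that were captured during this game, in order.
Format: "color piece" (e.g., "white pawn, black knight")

Tracking captures:
  Qxb5: captured white bishop

white bishop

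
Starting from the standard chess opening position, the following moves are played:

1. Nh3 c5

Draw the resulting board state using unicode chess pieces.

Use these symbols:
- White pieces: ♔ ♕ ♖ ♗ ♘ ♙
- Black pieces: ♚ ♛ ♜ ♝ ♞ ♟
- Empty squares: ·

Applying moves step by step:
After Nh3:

♜ ♞ ♝ ♛ ♚ ♝ ♞ ♜
♟ ♟ ♟ ♟ ♟ ♟ ♟ ♟
· · · · · · · ·
· · · · · · · ·
· · · · · · · ·
· · · · · · · ♘
♙ ♙ ♙ ♙ ♙ ♙ ♙ ♙
♖ ♘ ♗ ♕ ♔ ♗ · ♖


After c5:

♜ ♞ ♝ ♛ ♚ ♝ ♞ ♜
♟ ♟ · ♟ ♟ ♟ ♟ ♟
· · · · · · · ·
· · ♟ · · · · ·
· · · · · · · ·
· · · · · · · ♘
♙ ♙ ♙ ♙ ♙ ♙ ♙ ♙
♖ ♘ ♗ ♕ ♔ ♗ · ♖



  a b c d e f g h
  ─────────────────
8│♜ ♞ ♝ ♛ ♚ ♝ ♞ ♜│8
7│♟ ♟ · ♟ ♟ ♟ ♟ ♟│7
6│· · · · · · · ·│6
5│· · ♟ · · · · ·│5
4│· · · · · · · ·│4
3│· · · · · · · ♘│3
2│♙ ♙ ♙ ♙ ♙ ♙ ♙ ♙│2
1│♖ ♘ ♗ ♕ ♔ ♗ · ♖│1
  ─────────────────
  a b c d e f g h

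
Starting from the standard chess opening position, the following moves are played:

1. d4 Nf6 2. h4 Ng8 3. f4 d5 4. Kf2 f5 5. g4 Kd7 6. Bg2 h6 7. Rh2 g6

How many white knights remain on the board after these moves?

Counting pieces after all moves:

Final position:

  a b c d e f g h
  ─────────────────
8│♜ ♞ ♝ ♛ · ♝ ♞ ♜│8
7│♟ ♟ ♟ ♚ ♟ · · ·│7
6│· · · · · · ♟ ♟│6
5│· · · ♟ · ♟ · ·│5
4│· · · ♙ · ♙ ♙ ♙│4
3│· · · · · · · ·│3
2│♙ ♙ ♙ · ♙ ♔ ♗ ♖│2
1│♖ ♘ ♗ ♕ · · ♘ ·│1
  ─────────────────
  a b c d e f g h


2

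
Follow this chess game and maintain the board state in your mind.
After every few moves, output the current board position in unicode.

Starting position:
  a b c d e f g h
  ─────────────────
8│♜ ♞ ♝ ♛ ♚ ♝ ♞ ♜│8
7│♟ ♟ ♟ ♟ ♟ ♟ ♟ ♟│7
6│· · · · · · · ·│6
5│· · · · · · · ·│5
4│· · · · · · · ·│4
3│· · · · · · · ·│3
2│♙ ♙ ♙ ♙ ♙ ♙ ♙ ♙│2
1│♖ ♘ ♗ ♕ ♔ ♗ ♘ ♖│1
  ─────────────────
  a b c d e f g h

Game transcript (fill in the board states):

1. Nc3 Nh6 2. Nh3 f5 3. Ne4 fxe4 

  a b c d e f g h
  ─────────────────
8│♜ ♞ ♝ ♛ ♚ ♝ · ♜│8
7│♟ ♟ ♟ ♟ ♟ · ♟ ♟│7
6│· · · · · · · ♞│6
5│· · · · · · · ·│5
4│· · · · ♟ · · ·│4
3│· · · · · · · ♘│3
2│♙ ♙ ♙ ♙ ♙ ♙ ♙ ♙│2
1│♖ · ♗ ♕ ♔ ♗ · ♖│1
  ─────────────────
  a b c d e f g h

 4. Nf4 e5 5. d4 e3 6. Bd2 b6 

  a b c d e f g h
  ─────────────────
8│♜ ♞ ♝ ♛ ♚ ♝ · ♜│8
7│♟ · ♟ ♟ · · ♟ ♟│7
6│· ♟ · · · · · ♞│6
5│· · · · ♟ · · ·│5
4│· · · ♙ · ♘ · ·│4
3│· · · · ♟ · · ·│3
2│♙ ♙ ♙ ♗ ♙ ♙ ♙ ♙│2
1│♖ · · ♕ ♔ ♗ · ♖│1
  ─────────────────
  a b c d e f g h

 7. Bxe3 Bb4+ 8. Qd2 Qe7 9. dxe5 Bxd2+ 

  a b c d e f g h
  ─────────────────
8│♜ ♞ ♝ · ♚ · · ♜│8
7│♟ · ♟ ♟ ♛ · ♟ ♟│7
6│· ♟ · · · · · ♞│6
5│· · · · ♙ · · ·│5
4│· · · · · ♘ · ·│4
3│· · · · ♗ · · ·│3
2│♙ ♙ ♙ ♝ ♙ ♙ ♙ ♙│2
1│♖ · · · ♔ ♗ · ♖│1
  ─────────────────
  a b c d e f g h

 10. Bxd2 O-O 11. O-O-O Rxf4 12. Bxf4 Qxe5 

  a b c d e f g h
  ─────────────────
8│♜ ♞ ♝ · · · ♚ ·│8
7│♟ · ♟ ♟ · · ♟ ♟│7
6│· ♟ · · · · · ♞│6
5│· · · · ♛ · · ·│5
4│· · · · · ♗ · ·│4
3│· · · · · · · ·│3
2│♙ ♙ ♙ · ♙ ♙ ♙ ♙│2
1│· · ♔ ♖ · ♗ · ♖│1
  ─────────────────
  a b c d e f g h

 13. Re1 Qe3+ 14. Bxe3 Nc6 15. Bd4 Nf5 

  a b c d e f g h
  ─────────────────
8│♜ · ♝ · · · ♚ ·│8
7│♟ · ♟ ♟ · · ♟ ♟│7
6│· ♟ ♞ · · · · ·│6
5│· · · · · ♞ · ·│5
4│· · · ♗ · · · ·│4
3│· · · · · · · ·│3
2│♙ ♙ ♙ · ♙ ♙ ♙ ♙│2
1│· · ♔ · ♖ ♗ · ♖│1
  ─────────────────
  a b c d e f g h



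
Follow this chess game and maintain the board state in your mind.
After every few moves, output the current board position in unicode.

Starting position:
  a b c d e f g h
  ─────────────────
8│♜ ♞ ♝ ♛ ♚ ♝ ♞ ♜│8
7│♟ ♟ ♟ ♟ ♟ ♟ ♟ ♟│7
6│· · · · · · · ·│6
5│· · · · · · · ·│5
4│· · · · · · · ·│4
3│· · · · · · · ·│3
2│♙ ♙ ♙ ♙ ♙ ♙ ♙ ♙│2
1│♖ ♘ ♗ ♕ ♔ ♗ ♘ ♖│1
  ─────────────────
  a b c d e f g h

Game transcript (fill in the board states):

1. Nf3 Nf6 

  a b c d e f g h
  ─────────────────
8│♜ ♞ ♝ ♛ ♚ ♝ · ♜│8
7│♟ ♟ ♟ ♟ ♟ ♟ ♟ ♟│7
6│· · · · · ♞ · ·│6
5│· · · · · · · ·│5
4│· · · · · · · ·│4
3│· · · · · ♘ · ·│3
2│♙ ♙ ♙ ♙ ♙ ♙ ♙ ♙│2
1│♖ ♘ ♗ ♕ ♔ ♗ · ♖│1
  ─────────────────
  a b c d e f g h

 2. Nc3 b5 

  a b c d e f g h
  ─────────────────
8│♜ ♞ ♝ ♛ ♚ ♝ · ♜│8
7│♟ · ♟ ♟ ♟ ♟ ♟ ♟│7
6│· · · · · ♞ · ·│6
5│· ♟ · · · · · ·│5
4│· · · · · · · ·│4
3│· · ♘ · · ♘ · ·│3
2│♙ ♙ ♙ ♙ ♙ ♙ ♙ ♙│2
1│♖ · ♗ ♕ ♔ ♗ · ♖│1
  ─────────────────
  a b c d e f g h

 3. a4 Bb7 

  a b c d e f g h
  ─────────────────
8│♜ ♞ · ♛ ♚ ♝ · ♜│8
7│♟ ♝ ♟ ♟ ♟ ♟ ♟ ♟│7
6│· · · · · ♞ · ·│6
5│· ♟ · · · · · ·│5
4│♙ · · · · · · ·│4
3│· · ♘ · · ♘ · ·│3
2│· ♙ ♙ ♙ ♙ ♙ ♙ ♙│2
1│♖ · ♗ ♕ ♔ ♗ · ♖│1
  ─────────────────
  a b c d e f g h

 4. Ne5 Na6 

  a b c d e f g h
  ─────────────────
8│♜ · · ♛ ♚ ♝ · ♜│8
7│♟ ♝ ♟ ♟ ♟ ♟ ♟ ♟│7
6│♞ · · · · ♞ · ·│6
5│· ♟ · · ♘ · · ·│5
4│♙ · · · · · · ·│4
3│· · ♘ · · · · ·│3
2│· ♙ ♙ ♙ ♙ ♙ ♙ ♙│2
1│♖ · ♗ ♕ ♔ ♗ · ♖│1
  ─────────────────
  a b c d e f g h

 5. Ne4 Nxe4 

  a b c d e f g h
  ─────────────────
8│♜ · · ♛ ♚ ♝ · ♜│8
7│♟ ♝ ♟ ♟ ♟ ♟ ♟ ♟│7
6│♞ · · · · · · ·│6
5│· ♟ · · ♘ · · ·│5
4│♙ · · · ♞ · · ·│4
3│· · · · · · · ·│3
2│· ♙ ♙ ♙ ♙ ♙ ♙ ♙│2
1│♖ · ♗ ♕ ♔ ♗ · ♖│1
  ─────────────────
  a b c d e f g h



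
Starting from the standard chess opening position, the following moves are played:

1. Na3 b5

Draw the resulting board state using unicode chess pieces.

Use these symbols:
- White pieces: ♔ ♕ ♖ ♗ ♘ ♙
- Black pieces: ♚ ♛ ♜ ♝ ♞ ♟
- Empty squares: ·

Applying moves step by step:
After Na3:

♜ ♞ ♝ ♛ ♚ ♝ ♞ ♜
♟ ♟ ♟ ♟ ♟ ♟ ♟ ♟
· · · · · · · ·
· · · · · · · ·
· · · · · · · ·
♘ · · · · · · ·
♙ ♙ ♙ ♙ ♙ ♙ ♙ ♙
♖ · ♗ ♕ ♔ ♗ ♘ ♖


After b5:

♜ ♞ ♝ ♛ ♚ ♝ ♞ ♜
♟ · ♟ ♟ ♟ ♟ ♟ ♟
· · · · · · · ·
· ♟ · · · · · ·
· · · · · · · ·
♘ · · · · · · ·
♙ ♙ ♙ ♙ ♙ ♙ ♙ ♙
♖ · ♗ ♕ ♔ ♗ ♘ ♖



  a b c d e f g h
  ─────────────────
8│♜ ♞ ♝ ♛ ♚ ♝ ♞ ♜│8
7│♟ · ♟ ♟ ♟ ♟ ♟ ♟│7
6│· · · · · · · ·│6
5│· ♟ · · · · · ·│5
4│· · · · · · · ·│4
3│♘ · · · · · · ·│3
2│♙ ♙ ♙ ♙ ♙ ♙ ♙ ♙│2
1│♖ · ♗ ♕ ♔ ♗ ♘ ♖│1
  ─────────────────
  a b c d e f g h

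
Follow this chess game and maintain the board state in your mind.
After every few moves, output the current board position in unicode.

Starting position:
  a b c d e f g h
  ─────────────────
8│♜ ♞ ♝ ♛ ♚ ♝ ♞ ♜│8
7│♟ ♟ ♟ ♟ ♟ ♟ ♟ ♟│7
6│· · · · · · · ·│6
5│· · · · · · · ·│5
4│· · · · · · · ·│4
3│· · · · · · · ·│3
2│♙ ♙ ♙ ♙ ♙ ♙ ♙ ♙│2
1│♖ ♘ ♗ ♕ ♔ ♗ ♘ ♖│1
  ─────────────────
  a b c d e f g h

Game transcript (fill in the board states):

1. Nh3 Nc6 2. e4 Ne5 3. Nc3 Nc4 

  a b c d e f g h
  ─────────────────
8│♜ · ♝ ♛ ♚ ♝ ♞ ♜│8
7│♟ ♟ ♟ ♟ ♟ ♟ ♟ ♟│7
6│· · · · · · · ·│6
5│· · · · · · · ·│5
4│· · ♞ · ♙ · · ·│4
3│· · ♘ · · · · ♘│3
2│♙ ♙ ♙ ♙ · ♙ ♙ ♙│2
1│♖ · ♗ ♕ ♔ ♗ · ♖│1
  ─────────────────
  a b c d e f g h

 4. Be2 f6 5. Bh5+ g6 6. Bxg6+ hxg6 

  a b c d e f g h
  ─────────────────
8│♜ · ♝ ♛ ♚ ♝ ♞ ♜│8
7│♟ ♟ ♟ ♟ ♟ · · ·│7
6│· · · · · ♟ ♟ ·│6
5│· · · · · · · ·│5
4│· · ♞ · ♙ · · ·│4
3│· · ♘ · · · · ♘│3
2│♙ ♙ ♙ ♙ · ♙ ♙ ♙│2
1│♖ · ♗ ♕ ♔ · · ♖│1
  ─────────────────
  a b c d e f g h

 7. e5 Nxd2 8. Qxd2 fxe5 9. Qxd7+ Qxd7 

  a b c d e f g h
  ─────────────────
8│♜ · ♝ · ♚ ♝ ♞ ♜│8
7│♟ ♟ ♟ ♛ ♟ · · ·│7
6│· · · · · · ♟ ·│6
5│· · · · ♟ · · ·│5
4│· · · · · · · ·│4
3│· · ♘ · · · · ♘│3
2│♙ ♙ ♙ · · ♙ ♙ ♙│2
1│♖ · ♗ · ♔ · · ♖│1
  ─────────────────
  a b c d e f g h

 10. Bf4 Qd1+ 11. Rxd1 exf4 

  a b c d e f g h
  ─────────────────
8│♜ · ♝ · ♚ ♝ ♞ ♜│8
7│♟ ♟ ♟ · ♟ · · ·│7
6│· · · · · · ♟ ·│6
5│· · · · · · · ·│5
4│· · · · · ♟ · ·│4
3│· · ♘ · · · · ♘│3
2│♙ ♙ ♙ · · ♙ ♙ ♙│2
1│· · · ♖ ♔ · · ♖│1
  ─────────────────
  a b c d e f g h
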